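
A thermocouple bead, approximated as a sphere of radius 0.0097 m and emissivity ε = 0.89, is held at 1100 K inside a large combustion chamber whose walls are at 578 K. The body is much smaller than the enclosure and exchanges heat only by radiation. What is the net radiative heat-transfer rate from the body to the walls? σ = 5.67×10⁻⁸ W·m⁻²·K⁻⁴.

For a small grey body in a large enclosure: P_net = εσA(T_body⁴ − T_wall⁴).
A = 4πr² = 0.001182 m²; T_body⁴ − T_wall⁴ = 1.464×10¹² − 1.116×10¹¹ = 1.352×10¹² K⁴.
|P_net| = 0.89·5.67×10⁻⁸·0.001182·1.352×10¹².

P_net ≈ 80.7 W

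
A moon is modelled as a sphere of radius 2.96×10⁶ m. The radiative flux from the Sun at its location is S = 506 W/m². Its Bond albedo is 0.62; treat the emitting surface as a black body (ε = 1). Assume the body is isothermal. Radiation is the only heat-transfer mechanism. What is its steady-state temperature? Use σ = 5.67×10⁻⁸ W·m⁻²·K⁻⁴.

At equilibrium, absorbed power = emitted power.
Absorbing cross-section = πr² = 2.753×10¹³ m²; emitting surface = 4πr² = 1.101×10¹⁴ m² (ratio 4).
(1−a)S·A_cross = εσ·A_surf·T⁴  ⇒  T⁴ = (1−a)S/(4σ).
T⁴ = 0.380·506/(4·5.67×10⁻⁸) = 8.478×10⁸ K⁴.
T = (8.478×10⁸)^(1/4).

T ≈ 171 K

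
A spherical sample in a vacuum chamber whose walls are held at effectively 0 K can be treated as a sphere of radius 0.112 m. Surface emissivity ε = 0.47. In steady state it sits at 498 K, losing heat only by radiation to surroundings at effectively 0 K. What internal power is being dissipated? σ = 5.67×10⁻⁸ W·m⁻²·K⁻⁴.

Steady state: P = εσA T⁴.
A = 4πr² = 0.1576 m²; T⁴ = (498)⁴ = 6.151×10¹⁰ K⁴.
P = 0.47 × 5.67×10⁻⁸ × 0.1576 × 6.151×10¹⁰.

P ≈ 258 W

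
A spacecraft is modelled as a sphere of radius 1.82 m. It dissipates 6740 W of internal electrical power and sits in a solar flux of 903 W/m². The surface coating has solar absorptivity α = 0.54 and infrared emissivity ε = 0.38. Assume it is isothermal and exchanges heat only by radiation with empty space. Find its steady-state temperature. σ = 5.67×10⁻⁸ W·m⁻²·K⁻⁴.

T ≈ 339 K

At steady state, absorbed solar power + internal power = radiated power.
Absorbed: α·S·A_cross = 0.54·903·10.41 = 5074 W (cross-section πr²).
Total input = 5074 + 6740 = 11810 W.
Radiated: εσ·A_surf·T⁴ with A_surf = 4πr² = 41.62 m².
T⁴ = 11810/(0.38·5.67×10⁻⁸·41.62) = 1.317×10¹⁰ K⁴.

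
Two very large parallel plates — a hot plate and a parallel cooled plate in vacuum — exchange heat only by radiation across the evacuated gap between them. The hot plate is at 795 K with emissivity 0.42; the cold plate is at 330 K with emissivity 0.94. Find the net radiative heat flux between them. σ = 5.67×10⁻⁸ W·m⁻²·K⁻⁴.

For two infinite grey parallel plates, q = σ(T₁⁴ − T₂⁴)/(1/ε₁ + 1/ε₂ − 1).
T₁⁴ − T₂⁴ = 3.995×10¹¹ − 1.186×10¹⁰ = 3.876×10¹¹ K⁴.
1/ε₁ + 1/ε₂ − 1 = 2.381 + 1.064 − 1 = 2.445.
q = 5.67×10⁻⁸ × 3.876×10¹¹ / 2.445.

q ≈ 8990 W/m²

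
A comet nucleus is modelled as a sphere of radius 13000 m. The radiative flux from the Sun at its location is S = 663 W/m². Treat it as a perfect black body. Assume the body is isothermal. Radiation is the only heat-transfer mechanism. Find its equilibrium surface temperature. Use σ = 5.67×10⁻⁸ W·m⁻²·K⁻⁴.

T ≈ 233 K

At equilibrium, absorbed power = emitted power.
Absorbing cross-section = πr² = 5.309×10⁸ m²; emitting surface = 4πr² = 2.124×10⁹ m² (ratio 4).
S·A_cross = εσ·A_surf·T⁴  ⇒  T⁴ = S/(4σ).
T⁴ = 1.00·663/(4·5.67×10⁻⁸) = 2.923×10⁹ K⁴.
T = (2.923×10⁹)^(1/4).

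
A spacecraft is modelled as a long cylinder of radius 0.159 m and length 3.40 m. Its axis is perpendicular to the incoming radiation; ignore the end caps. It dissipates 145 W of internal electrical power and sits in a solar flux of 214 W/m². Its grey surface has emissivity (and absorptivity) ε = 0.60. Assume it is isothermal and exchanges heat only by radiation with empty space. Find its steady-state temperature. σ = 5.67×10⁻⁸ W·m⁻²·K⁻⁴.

At steady state, absorbed solar power + internal power = radiated power.
Absorbed: α·S·A_cross = 0.60·214·1.081 = 138.8 W (cross-section 2rL).
Total input = 138.8 + 145 = 283.8 W.
Radiated: εσ·A_surf·T⁴ with A_surf = 2πrL = 3.397 m².
T⁴ = 283.8/(0.60·5.67×10⁻⁸·3.397) = 2.456×10⁹ K⁴.

T ≈ 223 K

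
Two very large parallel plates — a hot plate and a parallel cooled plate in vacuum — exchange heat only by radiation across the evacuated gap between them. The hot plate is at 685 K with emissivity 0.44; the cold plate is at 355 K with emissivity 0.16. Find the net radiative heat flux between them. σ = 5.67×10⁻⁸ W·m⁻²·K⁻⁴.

For two infinite grey parallel plates, q = σ(T₁⁴ − T₂⁴)/(1/ε₁ + 1/ε₂ − 1).
T₁⁴ − T₂⁴ = 2.202×10¹¹ − 1.588×10¹⁰ = 2.043×10¹¹ K⁴.
1/ε₁ + 1/ε₂ − 1 = 2.273 + 6.250 − 1 = 7.523.
q = 5.67×10⁻⁸ × 2.043×10¹¹ / 7.523.

q ≈ 1540 W/m²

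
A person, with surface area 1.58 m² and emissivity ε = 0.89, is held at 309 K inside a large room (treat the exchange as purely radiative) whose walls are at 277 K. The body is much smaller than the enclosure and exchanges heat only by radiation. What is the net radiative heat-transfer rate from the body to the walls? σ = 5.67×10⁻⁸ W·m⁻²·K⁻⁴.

P_net ≈ 257 W

For a small grey body in a large enclosure: P_net = εσA(T_body⁴ − T_wall⁴).
A = 1.58 m²; T_body⁴ − T_wall⁴ = 9.117×10⁹ − 5.887×10⁹ = 3.229×10⁹ K⁴.
|P_net| = 0.89·5.67×10⁻⁸·1.580·3.229×10⁹.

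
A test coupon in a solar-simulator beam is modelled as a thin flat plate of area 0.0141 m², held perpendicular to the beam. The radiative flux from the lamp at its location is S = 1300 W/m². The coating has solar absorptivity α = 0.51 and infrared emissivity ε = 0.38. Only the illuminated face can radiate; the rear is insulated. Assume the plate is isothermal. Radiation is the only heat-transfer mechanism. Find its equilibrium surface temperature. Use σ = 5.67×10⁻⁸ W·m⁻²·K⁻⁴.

At equilibrium, absorbed power = emitted power.
Absorbing cross-section = A = 0.01410 m²; emitting surface = A = 0.01410 m² (ratio 1).
αS·A_cross = εσ·A_surf·T⁴  ⇒  T⁴ = αS/(ε·1σ).
T⁴ = 0.510·1300/(0.38·1·5.67×10⁻⁸) = 3.077×10¹⁰ K⁴.
T = (3.077×10¹⁰)^(1/4).

T ≈ 419 K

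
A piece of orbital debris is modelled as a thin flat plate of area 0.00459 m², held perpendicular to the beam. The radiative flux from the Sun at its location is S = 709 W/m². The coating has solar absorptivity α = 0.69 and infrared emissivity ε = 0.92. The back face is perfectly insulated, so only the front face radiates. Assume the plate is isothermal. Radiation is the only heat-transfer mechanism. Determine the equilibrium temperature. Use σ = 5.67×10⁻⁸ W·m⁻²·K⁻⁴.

At equilibrium, absorbed power = emitted power.
Absorbing cross-section = A = 0.004590 m²; emitting surface = A = 0.004590 m² (ratio 1).
αS·A_cross = εσ·A_surf·T⁴  ⇒  T⁴ = αS/(ε·1σ).
T⁴ = 0.690·709/(0.92·1·5.67×10⁻⁸) = 9.378×10⁹ K⁴.
T = (9.378×10⁹)^(1/4).

T ≈ 311 K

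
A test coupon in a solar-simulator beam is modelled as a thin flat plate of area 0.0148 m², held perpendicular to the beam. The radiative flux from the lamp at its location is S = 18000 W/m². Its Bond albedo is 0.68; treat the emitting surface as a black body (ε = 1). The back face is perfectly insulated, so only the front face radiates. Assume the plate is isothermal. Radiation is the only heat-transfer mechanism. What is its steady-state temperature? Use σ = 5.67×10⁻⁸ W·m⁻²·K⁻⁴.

T ≈ 565 K

At equilibrium, absorbed power = emitted power.
Absorbing cross-section = A = 0.01480 m²; emitting surface = A = 0.01480 m² (ratio 1).
(1−a)S·A_cross = εσ·A_surf·T⁴  ⇒  T⁴ = (1−a)S/(1σ).
T⁴ = 0.320·18000/(1·5.67×10⁻⁸) = 1.016×10¹¹ K⁴.
T = (1.016×10¹¹)^(1/4).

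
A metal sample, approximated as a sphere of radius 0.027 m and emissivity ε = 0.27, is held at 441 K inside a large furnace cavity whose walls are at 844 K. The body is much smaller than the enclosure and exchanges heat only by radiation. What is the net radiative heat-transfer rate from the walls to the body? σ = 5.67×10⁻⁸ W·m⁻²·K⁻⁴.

P_net ≈ 65.9 W

For a small grey body in a large enclosure: P_net = εσA(T_body⁴ − T_wall⁴).
A = 4πr² = 0.009161 m²; T_body⁴ − T_wall⁴ = 3.782×10¹⁰ − 5.074×10¹¹ = -4.696×10¹¹ K⁴.
|P_net| = 0.27·5.67×10⁻⁸·0.009161·4.696×10¹¹.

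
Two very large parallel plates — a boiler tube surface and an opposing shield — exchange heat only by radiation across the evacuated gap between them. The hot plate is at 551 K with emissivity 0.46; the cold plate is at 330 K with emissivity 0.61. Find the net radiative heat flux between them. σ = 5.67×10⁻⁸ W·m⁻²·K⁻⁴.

q ≈ 1620 W/m²

For two infinite grey parallel plates, q = σ(T₁⁴ − T₂⁴)/(1/ε₁ + 1/ε₂ − 1).
T₁⁴ − T₂⁴ = 9.217×10¹⁰ − 1.186×10¹⁰ = 8.031×10¹⁰ K⁴.
1/ε₁ + 1/ε₂ − 1 = 2.174 + 1.639 − 1 = 2.813.
q = 5.67×10⁻⁸ × 8.031×10¹⁰ / 2.813.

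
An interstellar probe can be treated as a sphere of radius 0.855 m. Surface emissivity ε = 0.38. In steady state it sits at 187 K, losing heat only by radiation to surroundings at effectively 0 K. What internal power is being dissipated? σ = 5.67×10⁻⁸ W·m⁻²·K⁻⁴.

Steady state: P = εσA T⁴.
A = 4πr² = 9.186 m²; T⁴ = (187)⁴ = 1.223×10⁹ K⁴.
P = 0.38 × 5.67×10⁻⁸ × 9.186 × 1.223×10⁹.

P ≈ 242 W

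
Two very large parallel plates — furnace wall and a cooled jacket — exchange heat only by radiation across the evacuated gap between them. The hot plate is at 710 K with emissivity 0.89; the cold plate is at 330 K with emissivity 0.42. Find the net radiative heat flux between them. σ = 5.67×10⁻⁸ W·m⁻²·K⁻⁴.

q ≈ 5480 W/m²

For two infinite grey parallel plates, q = σ(T₁⁴ − T₂⁴)/(1/ε₁ + 1/ε₂ − 1).
T₁⁴ − T₂⁴ = 2.541×10¹¹ − 1.186×10¹⁰ = 2.423×10¹¹ K⁴.
1/ε₁ + 1/ε₂ − 1 = 1.124 + 2.381 − 1 = 2.505.
q = 5.67×10⁻⁸ × 2.423×10¹¹ / 2.505.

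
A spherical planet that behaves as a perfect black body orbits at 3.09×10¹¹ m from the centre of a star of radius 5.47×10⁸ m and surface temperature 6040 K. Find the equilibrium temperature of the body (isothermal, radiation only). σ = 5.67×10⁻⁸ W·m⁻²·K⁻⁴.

T ≈ 180 K

The star's surface emits σT_*⁴; at distance d the flux is S = σT_*⁴(R_*/d)².
S = 5.67×10⁻⁸·(6040)⁴·(5.47×10⁸/3.09×10¹¹)² = 236.5 W/m².
For an isothermal sphere T⁴ = (1−a)S/(4σ) = 1.043×10⁹ K⁴.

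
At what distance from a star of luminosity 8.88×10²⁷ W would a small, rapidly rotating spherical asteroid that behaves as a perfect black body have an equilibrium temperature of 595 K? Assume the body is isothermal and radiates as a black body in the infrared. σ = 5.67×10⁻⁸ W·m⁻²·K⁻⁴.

For an isothermal black-emitting sphere, (1−a)S·πr² = σ·4πr²·T⁴ ⇒ S = 4σT⁴/(1−a).
S = 4·5.67×10⁻⁸·(595)⁴/1.00 = 28430 W/m².
Flux falls as S = L/(4πd²), so d = √(L/(4πS)) = √(8.88×10²⁷/(4π·28430)).

d ≈ 1.58×10¹¹ m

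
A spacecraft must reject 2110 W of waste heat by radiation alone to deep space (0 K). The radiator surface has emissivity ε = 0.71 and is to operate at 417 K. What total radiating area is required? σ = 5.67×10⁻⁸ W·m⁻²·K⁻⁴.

P = εσA T⁴ ⇒ A = P/(εσT⁴).
T⁴ = 3.024×10¹⁰ K⁴.
A = 2110/(0.71 × 5.67×10⁻⁸ × 3.024×10¹⁰).

A ≈ 1.73 m²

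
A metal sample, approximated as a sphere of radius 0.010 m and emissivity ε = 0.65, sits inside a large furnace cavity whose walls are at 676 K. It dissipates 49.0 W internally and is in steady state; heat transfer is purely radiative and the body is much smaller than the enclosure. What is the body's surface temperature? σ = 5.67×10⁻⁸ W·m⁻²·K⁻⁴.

For a small grey body in a large enclosure, net radiated power = εσA(T⁴ − T_w⁴).
Steady state: P = εσA(T⁴ − T_w⁴) with A = 4πr² = 0.001257 m².
T⁴ = P/(εσA) + T_w⁴ = 49.0/(0.65·5.67×10⁻⁸·0.001257) + (676)⁴
    = 1.058×10¹² + 2.088×10¹¹ = 1.267×10¹² K⁴.

T ≈ 1060 K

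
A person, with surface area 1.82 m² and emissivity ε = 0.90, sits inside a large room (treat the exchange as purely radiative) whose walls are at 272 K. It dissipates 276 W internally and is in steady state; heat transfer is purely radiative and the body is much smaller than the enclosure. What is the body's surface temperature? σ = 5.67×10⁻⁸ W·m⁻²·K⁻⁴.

For a small grey body in a large enclosure, net radiated power = εσA(T⁴ − T_w⁴).
Steady state: P = εσA(T⁴ − T_w⁴) with A = 1.82 m².
T⁴ = P/(εσA) + T_w⁴ = 276/(0.90·5.67×10⁻⁸·1.820) + (272)⁴
    = 2.972×10⁹ + 5.474×10⁹ = 8.445×10⁹ K⁴.

T ≈ 303 K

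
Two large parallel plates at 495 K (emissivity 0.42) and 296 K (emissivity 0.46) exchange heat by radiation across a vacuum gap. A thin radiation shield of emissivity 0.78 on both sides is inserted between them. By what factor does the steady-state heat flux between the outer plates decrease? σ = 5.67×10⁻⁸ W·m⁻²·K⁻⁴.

Without shield: q₀ = σΔ(T⁴)/(1/ε₁+1/ε₂−1) with denominator 3.555.
With shield the two gaps are in series; the resistances add: (1/ε₁+1/ε_s−1)+(1/ε_s+1/ε₂−1) = 2.663+2.456 = 5.119.
Heat-flux ratio q₀/q = 5.119/3.555.

factor ≈ 1.44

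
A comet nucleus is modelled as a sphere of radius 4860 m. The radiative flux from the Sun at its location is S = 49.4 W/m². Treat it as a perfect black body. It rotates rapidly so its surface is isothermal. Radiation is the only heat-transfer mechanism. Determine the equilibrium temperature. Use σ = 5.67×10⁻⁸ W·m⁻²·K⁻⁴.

T ≈ 121 K

At equilibrium, absorbed power = emitted power.
Absorbing cross-section = πr² = 7.420×10⁷ m²; emitting surface = 4πr² = 2.968×10⁸ m² (ratio 4).
S·A_cross = εσ·A_surf·T⁴  ⇒  T⁴ = S/(4σ).
T⁴ = 1.00·49.4/(4·5.67×10⁻⁸) = 2.178×10⁸ K⁴.
T = (2.178×10⁸)^(1/4).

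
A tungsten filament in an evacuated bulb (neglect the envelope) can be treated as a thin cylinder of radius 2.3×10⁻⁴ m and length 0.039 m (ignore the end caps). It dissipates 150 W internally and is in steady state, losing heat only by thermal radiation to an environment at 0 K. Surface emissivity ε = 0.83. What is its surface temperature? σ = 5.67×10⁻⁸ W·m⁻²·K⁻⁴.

T ≈ 2740 K

Steady state: internal power = radiated power, P = εσA T⁴.
Radiating area A = 2πrL = 5.636×10⁻⁵ m².
T⁴ = P/(εσA) = 150/(0.83·5.67×10⁻⁸·5.636×10⁻⁵) = 5.655×10¹³ K⁴.
T = (5.655×10¹³)^(1/4).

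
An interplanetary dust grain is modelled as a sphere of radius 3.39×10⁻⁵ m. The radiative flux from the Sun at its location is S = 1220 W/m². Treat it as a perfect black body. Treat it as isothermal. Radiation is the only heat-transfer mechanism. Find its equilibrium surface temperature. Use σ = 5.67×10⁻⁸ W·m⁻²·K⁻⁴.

At equilibrium, absorbed power = emitted power.
Absorbing cross-section = πr² = 3.610×10⁻⁹ m²; emitting surface = 4πr² = 1.444×10⁻⁸ m² (ratio 4).
S·A_cross = εσ·A_surf·T⁴  ⇒  T⁴ = S/(4σ).
T⁴ = 1.00·1220/(4·5.67×10⁻⁸) = 5.379×10⁹ K⁴.
T = (5.379×10⁹)^(1/4).

T ≈ 271 K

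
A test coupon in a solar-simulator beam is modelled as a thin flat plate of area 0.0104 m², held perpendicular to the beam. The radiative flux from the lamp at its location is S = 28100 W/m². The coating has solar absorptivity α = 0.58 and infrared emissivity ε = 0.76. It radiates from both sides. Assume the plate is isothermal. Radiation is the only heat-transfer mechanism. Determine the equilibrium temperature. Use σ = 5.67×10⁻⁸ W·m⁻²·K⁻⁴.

T ≈ 659 K

At equilibrium, absorbed power = emitted power.
Absorbing cross-section = A = 0.01040 m²; emitting surface = 2A = 0.02080 m² (ratio 2).
αS·A_cross = εσ·A_surf·T⁴  ⇒  T⁴ = αS/(ε·2σ).
T⁴ = 0.580·28100/(0.76·2·5.67×10⁻⁸) = 1.891×10¹¹ K⁴.
T = (1.891×10¹¹)^(1/4).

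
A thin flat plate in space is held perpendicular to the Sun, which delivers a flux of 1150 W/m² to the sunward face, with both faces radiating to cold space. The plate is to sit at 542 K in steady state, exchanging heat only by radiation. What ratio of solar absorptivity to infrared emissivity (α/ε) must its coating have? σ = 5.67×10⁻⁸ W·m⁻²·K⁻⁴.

α/ε ≈ 8.51

Balance: αS·A = εσ·2A·T⁴ ⇒ α/ε = 2σT⁴/S.
α/ε = 2·5.67×10⁻⁸·(542)⁴/1150 = 2·5.67×10⁻⁸·8.630×10¹⁰/1150.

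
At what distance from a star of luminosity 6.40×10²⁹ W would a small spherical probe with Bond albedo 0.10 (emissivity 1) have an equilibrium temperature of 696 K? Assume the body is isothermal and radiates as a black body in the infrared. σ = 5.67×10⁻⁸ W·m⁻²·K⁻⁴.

d ≈ 9.28×10¹¹ m

For an isothermal black-emitting sphere, (1−a)S·πr² = σ·4πr²·T⁴ ⇒ S = 4σT⁴/(1−a).
S = 4·5.67×10⁻⁸·(696)⁴/0.900 = 59130 W/m².
Flux falls as S = L/(4πd²), so d = √(L/(4πS)) = √(6.40×10²⁹/(4π·59130)).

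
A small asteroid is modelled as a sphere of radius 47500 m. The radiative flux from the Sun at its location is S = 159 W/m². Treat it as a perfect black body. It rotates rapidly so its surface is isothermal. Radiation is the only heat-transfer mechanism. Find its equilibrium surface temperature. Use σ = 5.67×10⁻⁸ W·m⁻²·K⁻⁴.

At equilibrium, absorbed power = emitted power.
Absorbing cross-section = πr² = 7.088×10⁹ m²; emitting surface = 4πr² = 2.835×10¹⁰ m² (ratio 4).
S·A_cross = εσ·A_surf·T⁴  ⇒  T⁴ = S/(4σ).
T⁴ = 1.00·159/(4·5.67×10⁻⁸) = 7.011×10⁸ K⁴.
T = (7.011×10⁸)^(1/4).

T ≈ 163 K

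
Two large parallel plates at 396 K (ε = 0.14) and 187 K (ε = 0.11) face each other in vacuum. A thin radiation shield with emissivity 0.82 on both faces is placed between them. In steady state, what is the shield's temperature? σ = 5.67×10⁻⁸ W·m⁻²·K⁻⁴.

In steady state the net flux on the hot side equals that on the cold side.
σ(T₁⁴−T_s⁴)/D₁ = σ(T_s⁴−T₂⁴)/D₂, with D₁ = 1/ε₁+1/ε_s−1 = 7.362, D₂ = 1/ε_s+1/ε₂−1 = 9.310.
Solve for T_s⁴: T_s⁴ = (D₂·T₁⁴ + D₁·T₂⁴)/(D₁+D₂) = 1.427×10¹⁰ K⁴.

T_s ≈ 346 K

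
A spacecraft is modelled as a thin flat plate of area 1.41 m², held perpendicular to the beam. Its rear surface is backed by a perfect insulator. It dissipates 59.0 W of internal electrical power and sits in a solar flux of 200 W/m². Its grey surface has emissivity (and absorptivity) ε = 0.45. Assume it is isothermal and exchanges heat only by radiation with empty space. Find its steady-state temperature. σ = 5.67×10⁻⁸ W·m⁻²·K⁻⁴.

At steady state, absorbed solar power + internal power = radiated power.
Absorbed: α·S·A_cross = 0.45·200·1.410 = 126.9 W (cross-section A).
Total input = 126.9 + 59.0 = 185.9 W.
Radiated: εσ·A_surf·T⁴ with A_surf = A = 1.410 m².
T⁴ = 185.9/(0.45·5.67×10⁻⁸·1.410) = 5.167×10⁹ K⁴.

T ≈ 268 K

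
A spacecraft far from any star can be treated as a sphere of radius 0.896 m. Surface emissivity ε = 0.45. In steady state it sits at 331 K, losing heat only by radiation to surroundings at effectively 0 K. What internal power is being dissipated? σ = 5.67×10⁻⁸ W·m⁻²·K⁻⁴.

P ≈ 3090 W

Steady state: P = εσA T⁴.
A = 4πr² = 10.09 m²; T⁴ = (331)⁴ = 1.200×10¹⁰ K⁴.
P = 0.45 × 5.67×10⁻⁸ × 10.09 × 1.200×10¹⁰.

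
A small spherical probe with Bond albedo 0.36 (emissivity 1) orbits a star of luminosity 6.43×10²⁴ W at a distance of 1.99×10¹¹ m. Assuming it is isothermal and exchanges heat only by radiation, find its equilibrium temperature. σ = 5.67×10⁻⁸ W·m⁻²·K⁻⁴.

First find the stellar flux at distance d: S = L/(4πd²) = 6.43×10²⁴/(4π·(1.99×10¹¹)²) = 12.92 W/m².
For an isothermal sphere, absorbed (1−a)S·πr² = emitted σ·4πr²·T⁴, so T⁴ = (1−a)S/(4σ).
T⁴ = 0.640·12.92/(4·5.67×10⁻⁸) = 3.646×10⁷ K⁴.

T ≈ 77.7 K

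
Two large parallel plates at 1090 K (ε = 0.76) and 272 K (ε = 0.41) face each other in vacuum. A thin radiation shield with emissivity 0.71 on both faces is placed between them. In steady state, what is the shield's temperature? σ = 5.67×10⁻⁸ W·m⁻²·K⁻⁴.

T_s ≈ 969 K

In steady state the net flux on the hot side equals that on the cold side.
σ(T₁⁴−T_s⁴)/D₁ = σ(T_s⁴−T₂⁴)/D₂, with D₁ = 1/ε₁+1/ε_s−1 = 1.724, D₂ = 1/ε_s+1/ε₂−1 = 2.847.
Solve for T_s⁴: T_s⁴ = (D₂·T₁⁴ + D₁·T₂⁴)/(D₁+D₂) = 8.813×10¹¹ K⁴.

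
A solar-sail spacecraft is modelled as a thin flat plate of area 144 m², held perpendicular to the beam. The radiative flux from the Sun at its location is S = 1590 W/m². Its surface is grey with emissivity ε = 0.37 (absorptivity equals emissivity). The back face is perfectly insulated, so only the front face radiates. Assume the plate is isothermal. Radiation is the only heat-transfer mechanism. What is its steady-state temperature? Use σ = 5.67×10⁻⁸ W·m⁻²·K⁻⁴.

At equilibrium, absorbed power = emitted power.
Absorbing cross-section = A = 144.0 m²; emitting surface = A = 144.0 m² (ratio 1).
εS·A_cross = εσ·A_surf·T⁴  ⇒  T⁴ = S/(1σ)   (ε cancels).
T⁴ = 1590/(1·5.67×10⁻⁸) = 2.804×10¹⁰ K⁴.
T = (2.804×10¹⁰)^(1/4).

T ≈ 409 K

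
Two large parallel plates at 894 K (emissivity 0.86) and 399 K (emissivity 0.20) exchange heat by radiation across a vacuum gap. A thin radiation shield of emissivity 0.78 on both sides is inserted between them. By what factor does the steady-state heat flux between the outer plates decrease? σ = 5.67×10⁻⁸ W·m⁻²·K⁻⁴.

Without shield: q₀ = σΔ(T⁴)/(1/ε₁+1/ε₂−1) with denominator 5.163.
With shield the two gaps are in series; the resistances add: (1/ε₁+1/ε_s−1)+(1/ε_s+1/ε₂−1) = 1.445+5.282 = 6.727.
Heat-flux ratio q₀/q = 6.727/5.163.

factor ≈ 1.30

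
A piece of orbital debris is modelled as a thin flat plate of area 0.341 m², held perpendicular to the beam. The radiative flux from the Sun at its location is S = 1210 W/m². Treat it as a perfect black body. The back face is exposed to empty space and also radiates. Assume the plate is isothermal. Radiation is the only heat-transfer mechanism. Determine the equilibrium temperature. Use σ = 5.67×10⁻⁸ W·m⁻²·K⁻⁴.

T ≈ 321 K

At equilibrium, absorbed power = emitted power.
Absorbing cross-section = A = 0.3410 m²; emitting surface = 2A = 0.6820 m² (ratio 2).
S·A_cross = εσ·A_surf·T⁴  ⇒  T⁴ = S/(2σ).
T⁴ = 1.00·1210/(2·5.67×10⁻⁸) = 1.067×10¹⁰ K⁴.
T = (1.067×10¹⁰)^(1/4).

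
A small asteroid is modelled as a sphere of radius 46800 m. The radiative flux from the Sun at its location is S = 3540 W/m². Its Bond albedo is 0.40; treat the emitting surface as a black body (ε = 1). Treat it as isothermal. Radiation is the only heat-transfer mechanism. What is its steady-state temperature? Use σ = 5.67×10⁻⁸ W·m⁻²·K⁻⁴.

T ≈ 311 K

At equilibrium, absorbed power = emitted power.
Absorbing cross-section = πr² = 6.881×10⁹ m²; emitting surface = 4πr² = 2.752×10¹⁰ m² (ratio 4).
(1−a)S·A_cross = εσ·A_surf·T⁴  ⇒  T⁴ = (1−a)S/(4σ).
T⁴ = 0.600·3540/(4·5.67×10⁻⁸) = 9.365×10⁹ K⁴.
T = (9.365×10⁹)^(1/4).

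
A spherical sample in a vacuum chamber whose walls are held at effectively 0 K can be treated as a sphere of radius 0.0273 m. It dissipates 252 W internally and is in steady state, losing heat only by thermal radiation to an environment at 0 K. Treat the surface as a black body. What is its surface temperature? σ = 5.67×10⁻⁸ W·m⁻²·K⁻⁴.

T ≈ 830 K

Steady state: internal power = radiated power, P = εσA T⁴.
Radiating area A = 4πr² = 0.009366 m².
T⁴ = P/(εσA) = 252/(1.0·5.67×10⁻⁸·0.009366) = 4.746×10¹¹ K⁴.
T = (4.746×10¹¹)^(1/4).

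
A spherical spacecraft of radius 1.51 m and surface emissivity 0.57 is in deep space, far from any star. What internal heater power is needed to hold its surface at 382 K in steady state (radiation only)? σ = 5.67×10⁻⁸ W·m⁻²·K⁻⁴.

P ≈ 19700 W

P = εσ·4πr²·T⁴.
4πr² = 28.65 m²; T⁴ = 2.129×10¹⁰ K⁴.
P = 0.57·5.67×10⁻⁸·28.65·2.129×10¹⁰.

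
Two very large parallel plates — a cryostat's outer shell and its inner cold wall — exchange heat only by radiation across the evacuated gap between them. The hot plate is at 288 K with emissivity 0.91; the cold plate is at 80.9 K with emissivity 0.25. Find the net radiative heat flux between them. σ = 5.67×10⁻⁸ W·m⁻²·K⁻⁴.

q ≈ 94.6 W/m²

For two infinite grey parallel plates, q = σ(T₁⁴ − T₂⁴)/(1/ε₁ + 1/ε₂ − 1).
T₁⁴ − T₂⁴ = 6.880×10⁹ − 4.283×10⁷ = 6.837×10⁹ K⁴.
1/ε₁ + 1/ε₂ − 1 = 1.099 + 4.000 − 1 = 4.099.
q = 5.67×10⁻⁸ × 6.837×10⁹ / 4.099.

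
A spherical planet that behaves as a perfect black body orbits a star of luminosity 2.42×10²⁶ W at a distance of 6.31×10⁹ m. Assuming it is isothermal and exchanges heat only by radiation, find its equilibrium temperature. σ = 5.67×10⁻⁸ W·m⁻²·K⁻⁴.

T ≈ 1210 K

First find the stellar flux at distance d: S = L/(4πd²) = 2.42×10²⁶/(4π·(6.31×10⁹)²) = 4.837×10⁵ W/m².
For an isothermal sphere, absorbed (1−a)S·πr² = emitted σ·4πr²·T⁴, so T⁴ = (1−a)S/(4σ).
T⁴ = 1.00·4.837×10⁵/(4·5.67×10⁻⁸) = 2.133×10¹² K⁴.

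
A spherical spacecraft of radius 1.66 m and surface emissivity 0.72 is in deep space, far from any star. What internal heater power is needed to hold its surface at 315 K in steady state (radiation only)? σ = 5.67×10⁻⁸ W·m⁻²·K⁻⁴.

P ≈ 13900 W

P = εσ·4πr²·T⁴.
4πr² = 34.63 m²; T⁴ = 9.846×10⁹ K⁴.
P = 0.72·5.67×10⁻⁸·34.63·9.846×10⁹.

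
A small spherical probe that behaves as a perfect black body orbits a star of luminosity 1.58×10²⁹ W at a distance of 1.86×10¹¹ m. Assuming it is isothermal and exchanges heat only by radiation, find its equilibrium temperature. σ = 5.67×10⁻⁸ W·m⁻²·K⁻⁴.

First find the stellar flux at distance d: S = L/(4πd²) = 1.58×10²⁹/(4π·(1.86×10¹¹)²) = 3.634×10⁵ W/m².
For an isothermal sphere, absorbed (1−a)S·πr² = emitted σ·4πr²·T⁴, so T⁴ = (1−a)S/(4σ).
T⁴ = 1.00·3.634×10⁵/(4·5.67×10⁻⁸) = 1.602×10¹² K⁴.

T ≈ 1130 K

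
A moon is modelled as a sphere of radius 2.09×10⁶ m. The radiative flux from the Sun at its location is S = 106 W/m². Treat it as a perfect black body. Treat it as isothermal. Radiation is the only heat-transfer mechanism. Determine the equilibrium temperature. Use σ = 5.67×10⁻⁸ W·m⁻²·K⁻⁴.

At equilibrium, absorbed power = emitted power.
Absorbing cross-section = πr² = 1.372×10¹³ m²; emitting surface = 4πr² = 5.489×10¹³ m² (ratio 4).
S·A_cross = εσ·A_surf·T⁴  ⇒  T⁴ = S/(4σ).
T⁴ = 1.00·106/(4·5.67×10⁻⁸) = 4.674×10⁸ K⁴.
T = (4.674×10⁸)^(1/4).

T ≈ 147 K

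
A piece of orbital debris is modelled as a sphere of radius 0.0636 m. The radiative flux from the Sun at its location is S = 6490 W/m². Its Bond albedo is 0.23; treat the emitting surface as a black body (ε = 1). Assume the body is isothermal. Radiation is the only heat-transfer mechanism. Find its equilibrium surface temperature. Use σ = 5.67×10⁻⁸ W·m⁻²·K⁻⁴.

T ≈ 385 K

At equilibrium, absorbed power = emitted power.
Absorbing cross-section = πr² = 0.01271 m²; emitting surface = 4πr² = 0.05083 m² (ratio 4).
(1−a)S·A_cross = εσ·A_surf·T⁴  ⇒  T⁴ = (1−a)S/(4σ).
T⁴ = 0.770·6490/(4·5.67×10⁻⁸) = 2.203×10¹⁰ K⁴.
T = (2.203×10¹⁰)^(1/4).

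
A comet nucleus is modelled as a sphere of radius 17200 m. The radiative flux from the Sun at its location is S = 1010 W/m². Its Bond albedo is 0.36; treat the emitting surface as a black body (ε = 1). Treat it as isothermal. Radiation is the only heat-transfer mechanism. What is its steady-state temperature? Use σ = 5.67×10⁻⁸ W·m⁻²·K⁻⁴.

At equilibrium, absorbed power = emitted power.
Absorbing cross-section = πr² = 9.294×10⁸ m²; emitting surface = 4πr² = 3.718×10⁹ m² (ratio 4).
(1−a)S·A_cross = εσ·A_surf·T⁴  ⇒  T⁴ = (1−a)S/(4σ).
T⁴ = 0.640·1010/(4·5.67×10⁻⁸) = 2.850×10⁹ K⁴.
T = (2.850×10⁹)^(1/4).

T ≈ 231 K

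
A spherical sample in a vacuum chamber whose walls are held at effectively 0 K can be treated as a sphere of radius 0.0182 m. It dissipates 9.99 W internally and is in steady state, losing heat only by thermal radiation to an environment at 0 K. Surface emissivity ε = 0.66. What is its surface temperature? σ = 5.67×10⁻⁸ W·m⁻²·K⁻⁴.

Steady state: internal power = radiated power, P = εσA T⁴.
Radiating area A = 4πr² = 0.004162 m².
T⁴ = P/(εσA) = 9.99/(0.66·5.67×10⁻⁸·0.004162) = 6.413×10¹⁰ K⁴.
T = (6.413×10¹⁰)^(1/4).

T ≈ 503 K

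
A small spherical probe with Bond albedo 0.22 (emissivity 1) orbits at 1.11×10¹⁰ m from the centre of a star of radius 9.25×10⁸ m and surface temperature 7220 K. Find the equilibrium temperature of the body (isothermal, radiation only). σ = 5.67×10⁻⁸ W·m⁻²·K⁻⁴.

The star's surface emits σT_*⁴; at distance d the flux is S = σT_*⁴(R_*/d)².
S = 5.67×10⁻⁸·(7220)⁴·(9.25×10⁸/1.11×10¹⁰)² = 1.070×10⁶ W/m².
For an isothermal sphere T⁴ = (1−a)S/(4σ) = 3.680×10¹² K⁴.

T ≈ 1390 K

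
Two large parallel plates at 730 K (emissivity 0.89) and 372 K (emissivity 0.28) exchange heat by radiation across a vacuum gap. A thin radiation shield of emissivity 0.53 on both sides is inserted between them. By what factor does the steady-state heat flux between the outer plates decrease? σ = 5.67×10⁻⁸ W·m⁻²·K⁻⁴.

factor ≈ 1.75

Without shield: q₀ = σΔ(T⁴)/(1/ε₁+1/ε₂−1) with denominator 3.695.
With shield the two gaps are in series; the resistances add: (1/ε₁+1/ε_s−1)+(1/ε_s+1/ε₂−1) = 2.010+4.458 = 6.469.
Heat-flux ratio q₀/q = 6.469/3.695.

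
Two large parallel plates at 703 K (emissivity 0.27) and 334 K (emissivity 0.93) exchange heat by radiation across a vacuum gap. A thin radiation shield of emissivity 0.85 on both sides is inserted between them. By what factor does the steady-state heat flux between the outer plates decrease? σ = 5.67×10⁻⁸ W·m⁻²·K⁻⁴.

factor ≈ 1.36

Without shield: q₀ = σΔ(T⁴)/(1/ε₁+1/ε₂−1) with denominator 3.779.
With shield the two gaps are in series; the resistances add: (1/ε₁+1/ε_s−1)+(1/ε_s+1/ε₂−1) = 3.880+1.252 = 5.132.
Heat-flux ratio q₀/q = 5.132/3.779.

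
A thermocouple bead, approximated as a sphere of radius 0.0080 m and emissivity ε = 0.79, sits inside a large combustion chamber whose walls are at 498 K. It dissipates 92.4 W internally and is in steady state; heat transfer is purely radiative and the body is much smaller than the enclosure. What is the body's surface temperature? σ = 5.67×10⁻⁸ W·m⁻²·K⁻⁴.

For a small grey body in a large enclosure, net radiated power = εσA(T⁴ − T_w⁴).
Steady state: P = εσA(T⁴ − T_w⁴) with A = 4πr² = 8.042×10⁻⁴ m².
T⁴ = P/(εσA) + T_w⁴ = 92.4/(0.79·5.67×10⁻⁸·8.042×10⁻⁴) + (498)⁴
    = 2.565×10¹² + 6.151×10¹⁰ = 2.626×10¹² K⁴.

T ≈ 1270 K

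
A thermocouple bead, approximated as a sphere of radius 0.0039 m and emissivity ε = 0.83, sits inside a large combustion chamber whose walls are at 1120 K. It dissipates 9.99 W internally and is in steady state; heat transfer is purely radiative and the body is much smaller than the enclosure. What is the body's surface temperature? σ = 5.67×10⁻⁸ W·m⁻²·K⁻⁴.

T ≈ 1280 K

For a small grey body in a large enclosure, net radiated power = εσA(T⁴ − T_w⁴).
Steady state: P = εσA(T⁴ − T_w⁴) with A = 4πr² = 1.911×10⁻⁴ m².
T⁴ = P/(εσA) + T_w⁴ = 9.99/(0.83·5.67×10⁻⁸·1.911×10⁻⁴) + (1120)⁴
    = 1.111×10¹² + 1.574×10¹² = 2.684×10¹² K⁴.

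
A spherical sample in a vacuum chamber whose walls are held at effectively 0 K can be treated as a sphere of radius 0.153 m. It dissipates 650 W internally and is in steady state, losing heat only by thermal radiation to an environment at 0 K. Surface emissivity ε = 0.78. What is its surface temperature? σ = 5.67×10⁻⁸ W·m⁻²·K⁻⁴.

T ≈ 473 K

Steady state: internal power = radiated power, P = εσA T⁴.
Radiating area A = 4πr² = 0.2942 m².
T⁴ = P/(εσA) = 650/(0.78·5.67×10⁻⁸·0.2942) = 4.996×10¹⁰ K⁴.
T = (4.996×10¹⁰)^(1/4).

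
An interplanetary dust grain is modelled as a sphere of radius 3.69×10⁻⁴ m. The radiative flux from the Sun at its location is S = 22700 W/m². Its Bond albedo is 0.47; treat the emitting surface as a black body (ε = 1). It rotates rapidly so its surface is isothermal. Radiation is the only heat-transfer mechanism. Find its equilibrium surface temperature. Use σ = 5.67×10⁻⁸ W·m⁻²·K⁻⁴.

T ≈ 480 K

At equilibrium, absorbed power = emitted power.
Absorbing cross-section = πr² = 4.278×10⁻⁷ m²; emitting surface = 4πr² = 1.711×10⁻⁶ m² (ratio 4).
(1−a)S·A_cross = εσ·A_surf·T⁴  ⇒  T⁴ = (1−a)S/(4σ).
T⁴ = 0.530·22700/(4·5.67×10⁻⁸) = 5.305×10¹⁰ K⁴.
T = (5.305×10¹⁰)^(1/4).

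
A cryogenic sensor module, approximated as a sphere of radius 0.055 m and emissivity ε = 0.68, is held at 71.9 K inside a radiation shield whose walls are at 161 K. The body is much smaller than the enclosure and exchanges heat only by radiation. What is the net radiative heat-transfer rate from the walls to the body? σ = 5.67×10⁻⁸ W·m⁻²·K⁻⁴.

For a small grey body in a large enclosure: P_net = εσA(T_body⁴ − T_wall⁴).
A = 4πr² = 0.03801 m²; T_body⁴ − T_wall⁴ = 2.672×10⁷ − 6.719×10⁸ = -6.452×10⁸ K⁴.
|P_net| = 0.68·5.67×10⁻⁸·0.03801·6.452×10⁸.

P_net ≈ 0.946 W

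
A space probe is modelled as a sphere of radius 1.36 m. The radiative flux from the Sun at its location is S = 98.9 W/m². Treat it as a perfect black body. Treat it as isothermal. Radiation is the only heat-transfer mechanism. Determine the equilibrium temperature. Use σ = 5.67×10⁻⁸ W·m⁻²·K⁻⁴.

T ≈ 145 K

At equilibrium, absorbed power = emitted power.
Absorbing cross-section = πr² = 5.811 m²; emitting surface = 4πr² = 23.24 m² (ratio 4).
S·A_cross = εσ·A_surf·T⁴  ⇒  T⁴ = S/(4σ).
T⁴ = 1.00·98.9/(4·5.67×10⁻⁸) = 4.361×10⁸ K⁴.
T = (4.361×10⁸)^(1/4).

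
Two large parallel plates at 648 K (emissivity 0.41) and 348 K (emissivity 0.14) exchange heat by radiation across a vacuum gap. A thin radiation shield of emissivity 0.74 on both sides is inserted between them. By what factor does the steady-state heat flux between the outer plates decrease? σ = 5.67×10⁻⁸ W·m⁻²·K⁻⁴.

factor ≈ 1.20

Without shield: q₀ = σΔ(T⁴)/(1/ε₁+1/ε₂−1) with denominator 8.582.
With shield the two gaps are in series; the resistances add: (1/ε₁+1/ε_s−1)+(1/ε_s+1/ε₂−1) = 2.790+7.494 = 10.28.
Heat-flux ratio q₀/q = 10.28/8.582.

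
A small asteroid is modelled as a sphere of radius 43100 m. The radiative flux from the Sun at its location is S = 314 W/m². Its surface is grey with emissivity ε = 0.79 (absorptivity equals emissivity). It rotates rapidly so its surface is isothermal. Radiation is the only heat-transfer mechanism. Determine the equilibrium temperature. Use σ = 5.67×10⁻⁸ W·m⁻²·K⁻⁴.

T ≈ 193 K

At equilibrium, absorbed power = emitted power.
Absorbing cross-section = πr² = 5.836×10⁹ m²; emitting surface = 4πr² = 2.334×10¹⁰ m² (ratio 4).
εS·A_cross = εσ·A_surf·T⁴  ⇒  T⁴ = S/(4σ)   (ε cancels).
T⁴ = 314/(4·5.67×10⁻⁸) = 1.384×10⁹ K⁴.
T = (1.384×10⁹)^(1/4).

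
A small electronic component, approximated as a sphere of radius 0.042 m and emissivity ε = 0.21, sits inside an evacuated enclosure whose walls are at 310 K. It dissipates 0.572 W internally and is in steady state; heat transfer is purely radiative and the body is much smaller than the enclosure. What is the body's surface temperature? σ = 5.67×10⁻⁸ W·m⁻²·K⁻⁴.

For a small grey body in a large enclosure, net radiated power = εσA(T⁴ − T_w⁴).
Steady state: P = εσA(T⁴ − T_w⁴) with A = 4πr² = 0.02217 m².
T⁴ = P/(εσA) + T_w⁴ = 0.572/(0.21·5.67×10⁻⁸·0.02217) + (310)⁴
    = 2.167×10⁹ + 9.235×10⁹ = 1.140×10¹⁰ K⁴.

T ≈ 327 K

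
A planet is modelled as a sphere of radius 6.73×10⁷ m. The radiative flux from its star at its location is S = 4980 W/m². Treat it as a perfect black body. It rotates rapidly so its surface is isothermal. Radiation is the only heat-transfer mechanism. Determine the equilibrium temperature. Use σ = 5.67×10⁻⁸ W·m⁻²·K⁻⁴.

At equilibrium, absorbed power = emitted power.
Absorbing cross-section = πr² = 1.423×10¹⁶ m²; emitting surface = 4πr² = 5.692×10¹⁶ m² (ratio 4).
S·A_cross = εσ·A_surf·T⁴  ⇒  T⁴ = S/(4σ).
T⁴ = 1.00·4980/(4·5.67×10⁻⁸) = 2.196×10¹⁰ K⁴.
T = (2.196×10¹⁰)^(1/4).

T ≈ 385 K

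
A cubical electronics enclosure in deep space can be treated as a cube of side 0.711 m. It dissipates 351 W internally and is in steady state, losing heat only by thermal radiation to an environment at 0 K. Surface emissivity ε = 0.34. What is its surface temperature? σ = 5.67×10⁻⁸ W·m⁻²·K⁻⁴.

Steady state: internal power = radiated power, P = εσA T⁴.
Radiating area A = 6L² = 3.033 m².
T⁴ = P/(εσA) = 351/(0.34·5.67×10⁻⁸·3.033) = 6.003×10⁹ K⁴.
T = (6.003×10⁹)^(1/4).

T ≈ 278 K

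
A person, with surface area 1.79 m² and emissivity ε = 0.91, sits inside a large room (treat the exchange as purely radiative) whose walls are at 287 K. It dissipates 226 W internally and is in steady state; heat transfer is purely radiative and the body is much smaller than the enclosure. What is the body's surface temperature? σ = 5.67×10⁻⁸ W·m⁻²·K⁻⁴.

T ≈ 310 K

For a small grey body in a large enclosure, net radiated power = εσA(T⁴ − T_w⁴).
Steady state: P = εσA(T⁴ − T_w⁴) with A = 1.79 m².
T⁴ = P/(εσA) + T_w⁴ = 226/(0.91·5.67×10⁻⁸·1.790) + (287)⁴
    = 2.447×10⁹ + 6.785×10⁹ = 9.232×10⁹ K⁴.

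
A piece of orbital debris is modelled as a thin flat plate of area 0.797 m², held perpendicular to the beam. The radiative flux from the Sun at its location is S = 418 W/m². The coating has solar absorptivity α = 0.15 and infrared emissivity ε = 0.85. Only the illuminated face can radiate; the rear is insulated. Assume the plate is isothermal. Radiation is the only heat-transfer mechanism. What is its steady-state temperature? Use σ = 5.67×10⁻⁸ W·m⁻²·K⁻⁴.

T ≈ 190 K

At equilibrium, absorbed power = emitted power.
Absorbing cross-section = A = 0.7970 m²; emitting surface = A = 0.7970 m² (ratio 1).
αS·A_cross = εσ·A_surf·T⁴  ⇒  T⁴ = αS/(ε·1σ).
T⁴ = 0.150·418/(0.85·1·5.67×10⁻⁸) = 1.301×10⁹ K⁴.
T = (1.301×10⁹)^(1/4).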